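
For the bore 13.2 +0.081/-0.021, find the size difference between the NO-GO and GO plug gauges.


GO = nominal - lower_tol (smallest hole = maximum material condition)
GO = 13.2 - 0.021 = 13.179
NO-GO = nominal + upper_tol (largest hole = least material condition)
NO-GO = 13.2 + 0.081 = 13.281
spread = NO-GO - GO = 13.281 - 13.179 = 0.1020

0.1020


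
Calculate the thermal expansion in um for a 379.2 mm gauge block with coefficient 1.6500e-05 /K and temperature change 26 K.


dL = L * alpha * dT
= 379.2 * 1.6500e-05 * 26
= 0.1626768 mm
dL_um = 0.1626768 * 1000 = 162.6768 um

162.6768


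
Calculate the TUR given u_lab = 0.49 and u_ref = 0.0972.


TUR = u_lab / u_ref
= 0.49 / 0.0972
= 5.0412

5.0412


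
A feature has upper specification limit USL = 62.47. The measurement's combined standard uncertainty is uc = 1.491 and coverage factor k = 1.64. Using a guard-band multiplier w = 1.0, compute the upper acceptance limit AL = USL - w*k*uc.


U = k * uc = 1.64 * 1.491 = 2.44524
guard band g = w * U = 1.0 * 2.44524 = 2.44524
AL = USL - g = 62.47 - 2.44524
AL = 60.0248

60.0248


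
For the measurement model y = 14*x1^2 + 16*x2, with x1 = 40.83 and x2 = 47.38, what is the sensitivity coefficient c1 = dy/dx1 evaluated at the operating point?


y = 14*x1^2 + 16*x2
dy/dx1 = 2*14*x1
Evaluate at x1 = 40.83: c1 = 28 * 40.83
c1 = 1143.2400

1143.2400


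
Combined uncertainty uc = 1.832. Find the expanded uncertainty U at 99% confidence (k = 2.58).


U = k * uc
U = 2.58 * 1.832
U = 4.7266

4.7266


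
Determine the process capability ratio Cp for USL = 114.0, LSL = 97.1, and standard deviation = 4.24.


Cp = (USL - LSL) / (6 * sigma)
= (114.0 - 97.1) / (6 * 4.24)
= 16.9000 / 25.4400
= 0.6643

0.6643


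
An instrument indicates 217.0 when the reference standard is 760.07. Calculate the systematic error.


Systematic error = measured - true
= 217.0 - 760.07
= -543.0700

-543.0700


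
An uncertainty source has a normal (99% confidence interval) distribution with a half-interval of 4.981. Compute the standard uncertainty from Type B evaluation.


u_B = half_width / 2.576
u_B = 4.981 / 2.576
u_B = 1.9336

1.9336


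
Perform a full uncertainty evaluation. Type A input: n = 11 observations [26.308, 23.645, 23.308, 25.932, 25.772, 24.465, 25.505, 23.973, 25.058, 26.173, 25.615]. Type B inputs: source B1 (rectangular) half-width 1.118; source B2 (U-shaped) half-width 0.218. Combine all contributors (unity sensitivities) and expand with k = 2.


mean = (26.308 + 23.645 + 23.308 + 25.932 + 25.772 + 24.465 + 25.505 + 23.973 + 25.058 + 26.173 + 25.615) / 11 = 25.06854545
s = sqrt(sum((x - mean)^2)/(n-1)) = 1.0571743
u_A = s / sqrt(n) = 1.0571743 / sqrt(11) = 0.31875004
u_B1 = 1.118 / sqrt(3) = 0.6454776
u_B2 = 0.218 / sqrt(2) = 0.15414928
uc = sqrt(0.31875004^2 + 0.6454776^2 + 0.15414928^2) = 0.73620983
U = k * uc = 2 * 0.73620983
U = 1.4724

1.4724


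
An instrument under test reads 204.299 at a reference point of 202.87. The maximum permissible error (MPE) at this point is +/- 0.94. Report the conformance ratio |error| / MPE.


e = indication - reference = 204.299 - 202.87 = 1.4290
|e| = 1.4290
ratio = |e| / MPE = 1.4290 / 0.94
ratio = 1.5202

1.5202


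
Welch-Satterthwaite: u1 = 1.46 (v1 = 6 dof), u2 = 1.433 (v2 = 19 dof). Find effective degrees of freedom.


uc = sqrt(u1^2 + u2^2) = sqrt(1.46^2 + 1.433^2) = 2.045749
v_eff = uc^4 / (u1^4/v1 + u2^4/v2)
= 2.045749^4 / (1.46^4/6 + 1.433^4/19)
= 17.51497 / 0.97922417
v_eff = 17.8866

17.8866


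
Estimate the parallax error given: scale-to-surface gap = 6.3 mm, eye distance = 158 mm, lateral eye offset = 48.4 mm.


error = h * offset / d
= 6.3 * 48.4 / 158
= 1.9299

1.9299


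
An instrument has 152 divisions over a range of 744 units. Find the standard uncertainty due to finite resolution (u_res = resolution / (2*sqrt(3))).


resolution = range / divisions
resolution = 744 / 152 = 4.8947368
u_res = resolution / (2*sqrt(3))
u_res = 4.8947368 / 3.4641016
u_res = 1.4130

1.4130


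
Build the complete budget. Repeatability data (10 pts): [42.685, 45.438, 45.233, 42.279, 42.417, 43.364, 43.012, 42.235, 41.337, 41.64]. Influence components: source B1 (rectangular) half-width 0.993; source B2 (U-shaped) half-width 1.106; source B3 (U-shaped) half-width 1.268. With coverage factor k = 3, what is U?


mean = (42.685 + 45.438 + 45.233 + 42.279 + 42.417 + 43.364 + 43.012 + 42.235 + 41.337 + 41.64) / 10 = 42.964
s = sqrt(sum((x - mean)^2)/(n-1)) = 1.3827976
u_A = s / sqrt(n) = 1.3827976 / sqrt(10) = 0.437279
u_B1 = 0.993 / sqrt(3) = 0.57330882
u_B2 = 1.106 / sqrt(2) = 0.7820601
u_B3 = 1.268 / sqrt(2) = 0.8966114
uc = sqrt(0.437279^2 + 0.57330882^2 + 0.7820601^2 + 0.8966114^2) = 1.3911959
U = k * uc = 3 * 1.3911959
U = 4.1736

4.1736


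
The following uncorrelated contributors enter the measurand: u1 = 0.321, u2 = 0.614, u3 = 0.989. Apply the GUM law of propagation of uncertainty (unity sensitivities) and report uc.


uc = sqrt(0.321^2 + 0.614^2 + 0.989^2)
uc = sqrt(1.458158)
uc = 1.2075

1.2075


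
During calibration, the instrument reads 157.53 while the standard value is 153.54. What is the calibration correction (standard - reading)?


Correction = standard - reading
= 153.54 - 157.53
= -3.9900

-3.9900


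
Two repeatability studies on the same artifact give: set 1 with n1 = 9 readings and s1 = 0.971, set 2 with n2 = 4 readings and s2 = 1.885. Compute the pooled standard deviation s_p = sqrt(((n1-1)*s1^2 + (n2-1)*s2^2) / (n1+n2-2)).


s_p = sqrt(((n1-1)*s1^2 + (n2-1)*s2^2) / (n1+n2-2))
numerator = (9-1)*0.971^2 + (4-1)*1.885^2 = 7.542728 + 10.659675 = 18.202403
denominator = 9 + 4 - 2 = 11
s_p^2 = 18.202403 / 11 = 1.6547639
s_p = sqrt(1.6547639) = 1.2864

1.2864


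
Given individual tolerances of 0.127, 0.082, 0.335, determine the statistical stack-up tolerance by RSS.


RSS = sqrt(0.127^2 + 0.082^2 + 0.335^2)
= sqrt(0.135078)
= 0.3675

0.3675


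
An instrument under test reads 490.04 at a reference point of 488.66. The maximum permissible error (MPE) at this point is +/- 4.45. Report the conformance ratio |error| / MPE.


e = indication - reference = 490.04 - 488.66 = 1.3800
|e| = 1.3800
ratio = |e| / MPE = 1.3800 / 4.45
ratio = 0.3101

0.3101


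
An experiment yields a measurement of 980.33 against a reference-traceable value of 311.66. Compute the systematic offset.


Systematic error = measured - true
= 980.33 - 311.66
= 668.6700

668.6700


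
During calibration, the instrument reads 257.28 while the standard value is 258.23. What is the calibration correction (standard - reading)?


Correction = standard - reading
= 258.23 - 257.28
= 0.9500

0.9500


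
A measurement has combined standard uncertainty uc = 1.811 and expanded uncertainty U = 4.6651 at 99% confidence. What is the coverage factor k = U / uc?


k = U / uc
k = 4.6651 / 1.811
k = 2.576

2.576


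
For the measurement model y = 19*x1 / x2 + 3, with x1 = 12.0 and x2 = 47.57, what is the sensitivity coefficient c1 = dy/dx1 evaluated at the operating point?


y = 19*x1 / x2 + 3
dy/dx1 = 19/x2
Evaluate at x2 = 47.57: c1 = 19 / 47.57
c1 = 0.3994

0.3994


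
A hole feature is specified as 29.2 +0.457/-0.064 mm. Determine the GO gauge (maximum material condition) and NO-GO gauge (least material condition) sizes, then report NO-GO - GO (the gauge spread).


GO = nominal - lower_tol (smallest hole = maximum material condition)
GO = 29.2 - 0.064 = 29.136
NO-GO = nominal + upper_tol (largest hole = least material condition)
NO-GO = 29.2 + 0.457 = 29.657
spread = NO-GO - GO = 29.657 - 29.136 = 0.5210

0.5210


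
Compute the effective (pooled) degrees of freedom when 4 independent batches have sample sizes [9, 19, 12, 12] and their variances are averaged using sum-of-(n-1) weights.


nu = sum_i (n_i - 1)
nu = ((9 - 1) + (19 - 1) + (12 - 1) + (12 - 1))
nu = 8 + 18 + 11 + 11
nu = 48

48


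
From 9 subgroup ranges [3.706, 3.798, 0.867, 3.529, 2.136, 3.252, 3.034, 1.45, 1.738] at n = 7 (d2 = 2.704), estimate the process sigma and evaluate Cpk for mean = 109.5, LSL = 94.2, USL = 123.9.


R_bar = (3.706 + 3.798 + 0.867 + 3.529 + 2.136 + 3.252 + 3.034 + 1.45 + 1.738) / 9 = 2.6122222
sigma = R_bar / d2 = 2.6122222 / 2.704 = 0.96605851
Cp = (USL - LSL)/(6*sigma) = (123.9 - 94.2)/(6*0.96605851) = 5.1239
Cpu = (123.9 - 109.5)/(3*0.96605851) = 4.9686
Cpl = (109.5 - 94.2)/(3*0.96605851) = 5.2792
Cpk = min(Cpu, Cpl) = 4.9686

4.9686


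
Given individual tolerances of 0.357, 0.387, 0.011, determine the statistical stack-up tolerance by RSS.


RSS = sqrt(0.357^2 + 0.387^2 + 0.011^2)
= sqrt(0.277339)
= 0.5266

0.5266


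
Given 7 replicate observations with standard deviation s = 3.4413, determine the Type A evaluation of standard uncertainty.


u_A = s / sqrt(n)
u_A = 3.4413 / sqrt(7)
u_A = 3.4413 / 2.6457513
u_A = 1.3007

1.3007


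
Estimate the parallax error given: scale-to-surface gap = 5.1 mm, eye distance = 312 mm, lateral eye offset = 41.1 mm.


error = h * offset / d
= 5.1 * 41.1 / 312
= 0.6718

0.6718


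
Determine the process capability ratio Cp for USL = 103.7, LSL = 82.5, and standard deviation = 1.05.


Cp = (USL - LSL) / (6 * sigma)
= (103.7 - 82.5) / (6 * 1.05)
= 21.2000 / 6.3000
= 3.3651

3.3651


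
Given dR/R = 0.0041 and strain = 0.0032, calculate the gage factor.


GF = (dR/R) / epsilon
= 0.0041 / 0.0032
= 1.2812

1.2812


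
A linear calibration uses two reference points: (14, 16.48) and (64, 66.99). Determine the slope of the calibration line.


slope = (y2 - y1) / (x2 - x1)
= (66.99 - 16.48) / (64 - 14)
= 50.5100 / 50
= 1.0102

1.0102


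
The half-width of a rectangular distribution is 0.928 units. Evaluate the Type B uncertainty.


u_B = half_width / sqrt(3)
u_B = 0.928 / 1.7320508
u_B = 0.5358

0.5358


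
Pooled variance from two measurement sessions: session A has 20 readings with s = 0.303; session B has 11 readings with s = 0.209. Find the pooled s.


s_p = sqrt(((n1-1)*s1^2 + (n2-1)*s2^2) / (n1+n2-2))
numerator = (20-1)*0.303^2 + (11-1)*0.209^2 = 1.744371 + 0.43681 = 2.181181
denominator = 20 + 11 - 2 = 29
s_p^2 = 2.181181 / 29 = 0.075213138
s_p = sqrt(0.075213138) = 0.2743

0.2743


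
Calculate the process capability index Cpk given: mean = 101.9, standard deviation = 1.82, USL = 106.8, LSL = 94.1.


Cpu = (USL - mean) / (3*sigma) = (106.8 - 101.9) / (3*1.82) = 0.8974
Cpl = (mean - LSL) / (3*sigma) = (101.9 - 94.1) / (3*1.82) = 1.4286
Cpk = min(Cpu, Cpl) = 0.8974

0.8974


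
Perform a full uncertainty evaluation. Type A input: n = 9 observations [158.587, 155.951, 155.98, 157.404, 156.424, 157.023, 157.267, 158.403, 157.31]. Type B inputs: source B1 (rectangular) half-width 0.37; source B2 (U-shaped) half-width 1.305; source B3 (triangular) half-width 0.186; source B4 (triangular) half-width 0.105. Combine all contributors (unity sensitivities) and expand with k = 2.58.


mean = (158.587 + 155.951 + 155.98 + 157.404 + 156.424 + 157.023 + 157.267 + 158.403 + 157.31) / 9 = 157.1498889
s = sqrt(sum((x - mean)^2)/(n-1)) = 0.94130819
u_A = s / sqrt(n) = 0.94130819 / sqrt(9) = 0.3137694
u_B1 = 0.37 / sqrt(3) = 0.2136196
u_B2 = 1.305 / sqrt(2) = 0.92277435
u_B3 = 0.186 / sqrt(6) = 0.075934182
u_B4 = 0.105 / sqrt(6) = 0.04286607
uc = sqrt(0.3137694^2 + 0.2136196^2 + 0.92277435^2 + 0.075934182^2 + 0.04286607^2) = 1.001599
U = k * uc = 2.58 * 1.001599
U = 2.5841

2.5841


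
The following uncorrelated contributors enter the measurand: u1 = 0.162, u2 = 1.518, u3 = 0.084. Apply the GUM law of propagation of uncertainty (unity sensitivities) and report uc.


uc = sqrt(0.162^2 + 1.518^2 + 0.084^2)
uc = sqrt(2.337624)
uc = 1.5289

1.5289


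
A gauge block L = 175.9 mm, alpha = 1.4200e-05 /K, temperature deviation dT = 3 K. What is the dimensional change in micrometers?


dL = L * alpha * dT
= 175.9 * 1.4200e-05 * 3
= 0.0074933 mm
dL_um = 0.0074933 * 1000 = 7.4933 um

7.4933


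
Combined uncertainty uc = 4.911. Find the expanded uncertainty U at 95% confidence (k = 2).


U = k * uc
U = 2 * 4.911
U = 9.8220

9.8220


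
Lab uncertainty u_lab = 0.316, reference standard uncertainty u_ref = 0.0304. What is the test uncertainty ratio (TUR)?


TUR = u_lab / u_ref
= 0.316 / 0.0304
= 10.3947

10.3947


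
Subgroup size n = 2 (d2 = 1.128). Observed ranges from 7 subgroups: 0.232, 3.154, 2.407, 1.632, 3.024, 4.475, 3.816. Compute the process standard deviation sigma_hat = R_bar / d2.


R_bar = (0.232 + 3.154 + 2.407 + 1.632 + 3.024 + 4.475 + 3.816) / 7
R_bar = 18.74 / 7 = 2.6771429
sigma_hat = R_bar / d2 = 2.6771429 / 1.128 = 2.3734

2.3734


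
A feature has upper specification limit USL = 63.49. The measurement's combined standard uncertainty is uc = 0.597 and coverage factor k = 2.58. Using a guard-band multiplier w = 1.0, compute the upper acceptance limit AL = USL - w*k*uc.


U = k * uc = 2.58 * 0.597 = 1.54026
guard band g = w * U = 1.0 * 1.54026 = 1.54026
AL = USL - g = 63.49 - 1.54026
AL = 61.9497

61.9497


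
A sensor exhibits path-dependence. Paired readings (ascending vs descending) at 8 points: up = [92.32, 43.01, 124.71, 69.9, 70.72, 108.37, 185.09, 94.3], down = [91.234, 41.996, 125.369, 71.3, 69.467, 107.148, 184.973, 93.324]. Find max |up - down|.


|92.32 - 91.234| = 1.0860
|43.01 - 41.996| = 1.0140
|124.71 - 125.369| = 0.6590
|69.9 - 71.3| = 1.4000
|70.72 - 69.467| = 1.2530
|108.37 - 107.148| = 1.2220
|185.09 - 184.973| = 0.1170
|94.3 - 93.324| = 0.9760
hysteresis = max(diffs) = 1.4000

1.4000


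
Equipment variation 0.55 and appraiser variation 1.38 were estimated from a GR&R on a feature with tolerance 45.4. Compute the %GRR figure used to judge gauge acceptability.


GRR = sqrt(EV^2 + AV^2) = sqrt(0.55^2 + 1.38^2) = 1.4855639
%GRR = GRR / tol * 100 = 1.4855639 / 45.4 * 100
%GRR = 3.2722

3.2722


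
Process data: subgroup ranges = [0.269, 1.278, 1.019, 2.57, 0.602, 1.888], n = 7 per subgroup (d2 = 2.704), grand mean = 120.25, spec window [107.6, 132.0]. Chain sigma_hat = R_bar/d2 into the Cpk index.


R_bar = (0.269 + 1.278 + 1.019 + 2.57 + 0.602 + 1.888) / 6 = 1.271
sigma = R_bar / d2 = 1.271 / 2.704 = 0.47004438
Cp = (USL - LSL)/(6*sigma) = (132.0 - 107.6)/(6*0.47004438) = 8.6517
Cpu = (132.0 - 120.25)/(3*0.47004438) = 8.3325
Cpl = (120.25 - 107.6)/(3*0.47004438) = 8.9708
Cpk = min(Cpu, Cpl) = 8.3325

8.3325


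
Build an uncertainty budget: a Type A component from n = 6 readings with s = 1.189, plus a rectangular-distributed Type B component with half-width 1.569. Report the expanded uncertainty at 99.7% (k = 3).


u_A = s / sqrt(n) = 1.189 / sqrt(6) = 0.48540722
u_B = half_width / sqrt(3) = 1.569 / sqrt(3) = 0.90586257
uc = sqrt(u_A^2 + u_B^2) = sqrt(0.48540722^2 + 0.90586257^2) = 1.0277194
U = k * uc = 3 * 1.0277194
U = 3.0832

3.0832


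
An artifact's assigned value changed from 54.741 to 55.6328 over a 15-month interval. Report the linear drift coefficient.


rate = (v2 - v1) / months
= (55.6328 - 54.741) / 15
= 0.8918 / 15
= 0.0595

0.0595


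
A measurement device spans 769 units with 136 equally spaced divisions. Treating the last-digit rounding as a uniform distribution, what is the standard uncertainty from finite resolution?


resolution = range / divisions
resolution = 769 / 136 = 5.6544118
u_res = resolution / (2*sqrt(3))
u_res = 5.6544118 / 3.4641016
u_res = 1.6323

1.6323


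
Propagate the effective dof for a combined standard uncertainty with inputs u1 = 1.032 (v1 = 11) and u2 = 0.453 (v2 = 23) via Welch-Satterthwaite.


uc = sqrt(u1^2 + u2^2) = sqrt(1.032^2 + 0.453^2) = 1.1270461
v_eff = uc^4 / (u1^4/v1 + u2^4/v2)
= 1.1270461^4 / (1.032^4/11 + 0.453^4/23)
= 1.6134916 / 0.10494691
v_eff = 15.3744

15.3744


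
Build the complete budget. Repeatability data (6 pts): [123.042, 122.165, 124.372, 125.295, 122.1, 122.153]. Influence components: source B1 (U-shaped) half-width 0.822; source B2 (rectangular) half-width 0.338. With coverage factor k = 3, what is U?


mean = (123.042 + 122.165 + 124.372 + 125.295 + 122.1 + 122.153) / 6 = 123.1878333
s = sqrt(sum((x - mean)^2)/(n-1)) = 1.3538182
u_A = s / sqrt(n) = 1.3538182 / sqrt(6) = 0.55269397
u_B1 = 0.822 / sqrt(2) = 0.58124177
u_B2 = 0.338 / sqrt(3) = 0.19514439
uc = sqrt(0.55269397^2 + 0.58124177^2 + 0.19514439^2) = 0.8254659
U = k * uc = 3 * 0.8254659
U = 2.4764

2.4764


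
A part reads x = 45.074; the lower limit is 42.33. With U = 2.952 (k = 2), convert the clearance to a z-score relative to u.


u = U / k = 2.952 / 2 = 1.476
margin = |LSL - x| = |42.33 - 45.074| = 2.744
z = margin / u = 2.744 / 1.476
z = 1.8591

1.8591


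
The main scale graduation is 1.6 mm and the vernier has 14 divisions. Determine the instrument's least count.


LC = MSD / n_div
= 1.6 / 14
= 0.1143

0.1143


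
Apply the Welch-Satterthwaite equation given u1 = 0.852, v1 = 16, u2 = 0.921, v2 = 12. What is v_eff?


uc = sqrt(u1^2 + u2^2) = sqrt(0.852^2 + 0.921^2) = 1.2546494
v_eff = uc^4 / (u1^4/v1 + u2^4/v2)
= 1.2546494^4 / (0.852^4/16 + 0.921^4/12)
= 2.4779328 / 0.092892938
v_eff = 26.6751

26.6751


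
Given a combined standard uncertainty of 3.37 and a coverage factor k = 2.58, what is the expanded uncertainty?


U = k * uc
U = 2.58 * 3.37
U = 8.6946

8.6946


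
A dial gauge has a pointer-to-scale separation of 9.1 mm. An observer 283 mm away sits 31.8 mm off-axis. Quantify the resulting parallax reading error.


error = h * offset / d
= 9.1 * 31.8 / 283
= 1.0225

1.0225


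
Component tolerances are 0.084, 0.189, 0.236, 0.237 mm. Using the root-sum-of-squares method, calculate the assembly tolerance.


RSS = sqrt(0.084^2 + 0.189^2 + 0.236^2 + 0.237^2)
= sqrt(0.154642)
= 0.3932

0.3932


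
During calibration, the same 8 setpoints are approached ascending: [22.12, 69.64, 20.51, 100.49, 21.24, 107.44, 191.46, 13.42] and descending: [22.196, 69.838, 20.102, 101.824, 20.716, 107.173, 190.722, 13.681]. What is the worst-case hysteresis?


|22.12 - 22.196| = 0.0760
|69.64 - 69.838| = 0.1980
|20.51 - 20.102| = 0.4080
|100.49 - 101.824| = 1.3340
|21.24 - 20.716| = 0.5240
|107.44 - 107.173| = 0.2670
|191.46 - 190.722| = 0.7380
|13.42 - 13.681| = 0.2610
hysteresis = max(diffs) = 1.3340

1.3340


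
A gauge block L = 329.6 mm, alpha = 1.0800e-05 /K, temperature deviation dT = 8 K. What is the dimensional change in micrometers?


dL = L * alpha * dT
= 329.6 * 1.0800e-05 * 8
= 0.0284774 mm
dL_um = 0.0284774 * 1000 = 28.4774 um

28.4774


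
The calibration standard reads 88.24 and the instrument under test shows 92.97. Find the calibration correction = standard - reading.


Correction = standard - reading
= 88.24 - 92.97
= -4.7300

-4.7300


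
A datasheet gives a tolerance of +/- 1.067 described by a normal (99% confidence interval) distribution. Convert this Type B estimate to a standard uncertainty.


u_B = half_width / 2.576
u_B = 1.067 / 2.576
u_B = 0.4142

0.4142


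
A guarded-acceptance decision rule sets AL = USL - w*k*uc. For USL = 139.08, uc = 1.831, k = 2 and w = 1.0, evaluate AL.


U = k * uc = 2 * 1.831 = 3.662
guard band g = w * U = 1.0 * 3.662 = 3.662
AL = USL - g = 139.08 - 3.662
AL = 135.4180

135.4180


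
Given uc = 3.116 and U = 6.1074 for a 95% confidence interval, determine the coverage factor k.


k = U / uc
k = 6.1074 / 3.116
k = 1.96

1.96


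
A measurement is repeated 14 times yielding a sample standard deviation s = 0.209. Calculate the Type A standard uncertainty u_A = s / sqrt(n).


u_A = s / sqrt(n)
u_A = 0.209 / sqrt(14)
u_A = 0.209 / 3.7416574
u_A = 0.0559

0.0559


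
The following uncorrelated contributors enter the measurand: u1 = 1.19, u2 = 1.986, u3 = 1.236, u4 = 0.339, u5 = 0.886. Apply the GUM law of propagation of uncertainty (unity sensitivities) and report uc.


uc = sqrt(1.19^2 + 1.986^2 + 1.236^2 + 0.339^2 + 0.886^2)
uc = sqrt(7.787909)
uc = 2.7907

2.7907


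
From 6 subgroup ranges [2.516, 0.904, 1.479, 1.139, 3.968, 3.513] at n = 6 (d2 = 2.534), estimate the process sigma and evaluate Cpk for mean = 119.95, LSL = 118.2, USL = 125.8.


R_bar = (2.516 + 0.904 + 1.479 + 1.139 + 3.968 + 3.513) / 6 = 2.2531667
sigma = R_bar / d2 = 2.2531667 / 2.534 = 0.88917391
Cp = (USL - LSL)/(6*sigma) = (125.8 - 118.2)/(6*0.88917391) = 1.4245
Cpu = (125.8 - 119.95)/(3*0.88917391) = 2.1930
Cpl = (119.95 - 118.2)/(3*0.88917391) = 0.6560
Cpk = min(Cpu, Cpl) = 0.6560

0.6560


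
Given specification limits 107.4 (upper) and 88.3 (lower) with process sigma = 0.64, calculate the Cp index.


Cp = (USL - LSL) / (6 * sigma)
= (107.4 - 88.3) / (6 * 0.64)
= 19.1000 / 3.8400
= 4.9740

4.9740


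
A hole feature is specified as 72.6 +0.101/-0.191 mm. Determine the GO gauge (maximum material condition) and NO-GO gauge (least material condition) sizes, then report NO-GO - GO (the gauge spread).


GO = nominal - lower_tol (smallest hole = maximum material condition)
GO = 72.6 - 0.191 = 72.409
NO-GO = nominal + upper_tol (largest hole = least material condition)
NO-GO = 72.6 + 0.101 = 72.701
spread = NO-GO - GO = 72.701 - 72.409 = 0.2920

0.2920


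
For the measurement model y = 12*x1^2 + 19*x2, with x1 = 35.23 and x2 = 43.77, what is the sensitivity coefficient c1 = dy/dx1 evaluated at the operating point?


y = 12*x1^2 + 19*x2
dy/dx1 = 2*12*x1
Evaluate at x1 = 35.23: c1 = 24 * 35.23
c1 = 845.5200

845.5200


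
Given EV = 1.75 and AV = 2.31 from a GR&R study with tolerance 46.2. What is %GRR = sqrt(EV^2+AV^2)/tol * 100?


GRR = sqrt(EV^2 + AV^2) = sqrt(1.75^2 + 2.31^2) = 2.8980338
%GRR = GRR / tol * 100 = 2.8980338 / 46.2 * 100
%GRR = 6.2728

6.2728


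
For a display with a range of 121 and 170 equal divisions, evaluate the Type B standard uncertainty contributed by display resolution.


resolution = range / divisions
resolution = 121 / 170 = 0.71176471
u_res = resolution / (2*sqrt(3))
u_res = 0.71176471 / 3.4641016
u_res = 0.2055

0.2055


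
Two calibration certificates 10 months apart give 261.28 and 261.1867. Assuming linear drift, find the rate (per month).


rate = (v2 - v1) / months
= (261.1867 - 261.28) / 10
= -0.0933 / 10
= -0.0093

-0.0093


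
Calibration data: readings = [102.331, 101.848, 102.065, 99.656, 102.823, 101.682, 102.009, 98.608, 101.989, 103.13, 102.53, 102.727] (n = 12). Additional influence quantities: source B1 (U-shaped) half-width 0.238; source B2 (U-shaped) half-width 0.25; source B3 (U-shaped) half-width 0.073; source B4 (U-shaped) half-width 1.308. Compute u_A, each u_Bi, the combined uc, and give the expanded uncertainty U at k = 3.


mean = (102.331 + 101.848 + 102.065 + 99.656 + 102.823 + 101.682 + 102.009 + 98.608 + 101.989 + 103.13 + 102.53 + 102.727) / 12 = 101.7831667
s = sqrt(sum((x - mean)^2)/(n-1)) = 1.3293086
u_A = s / sqrt(n) = 1.3293086 / sqrt(12) = 0.38373834
u_B1 = 0.238 / sqrt(2) = 0.16829141
u_B2 = 0.25 / sqrt(2) = 0.1767767
u_B3 = 0.073 / sqrt(2) = 0.051618795
u_B4 = 1.308 / sqrt(2) = 0.92489567
uc = sqrt(0.38373834^2 + 0.16829141^2 + 0.1767767^2 + 0.051618795^2 + 0.92489567^2) = 1.0319514
U = k * uc = 3 * 1.0319514
U = 3.0959

3.0959


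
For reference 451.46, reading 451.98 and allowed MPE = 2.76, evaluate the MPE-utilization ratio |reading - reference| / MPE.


e = indication - reference = 451.98 - 451.46 = 0.5200
|e| = 0.5200
ratio = |e| / MPE = 0.5200 / 2.76
ratio = 0.1884

0.1884


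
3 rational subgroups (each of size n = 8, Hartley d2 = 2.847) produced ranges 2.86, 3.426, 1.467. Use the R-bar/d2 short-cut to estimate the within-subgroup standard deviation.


R_bar = (2.86 + 3.426 + 1.467) / 3
R_bar = 7.753 / 3 = 2.5843333
sigma_hat = R_bar / d2 = 2.5843333 / 2.847 = 0.9077

0.9077


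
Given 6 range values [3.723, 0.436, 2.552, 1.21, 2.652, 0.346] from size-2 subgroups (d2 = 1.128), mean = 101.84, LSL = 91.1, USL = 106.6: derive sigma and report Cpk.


R_bar = (3.723 + 0.436 + 2.552 + 1.21 + 2.652 + 0.346) / 6 = 1.8198333
sigma = R_bar / d2 = 1.8198333 / 1.128 = 1.6133274
Cp = (USL - LSL)/(6*sigma) = (106.6 - 91.1)/(6*1.6133274) = 1.6012
Cpu = (106.6 - 101.84)/(3*1.6133274) = 0.9835
Cpl = (101.84 - 91.1)/(3*1.6133274) = 2.2190
Cpk = min(Cpu, Cpl) = 0.9835

0.9835


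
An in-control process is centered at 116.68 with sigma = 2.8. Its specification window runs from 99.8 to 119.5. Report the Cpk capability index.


Cpu = (USL - mean) / (3*sigma) = (119.5 - 116.68) / (3*2.8) = 0.3357
Cpl = (mean - LSL) / (3*sigma) = (116.68 - 99.8) / (3*2.8) = 2.0095
Cpk = min(Cpu, Cpl) = 0.3357

0.3357


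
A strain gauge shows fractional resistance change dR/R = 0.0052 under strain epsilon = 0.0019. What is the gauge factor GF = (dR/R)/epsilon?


GF = (dR/R) / epsilon
= 0.0052 / 0.0019
= 2.7368

2.7368


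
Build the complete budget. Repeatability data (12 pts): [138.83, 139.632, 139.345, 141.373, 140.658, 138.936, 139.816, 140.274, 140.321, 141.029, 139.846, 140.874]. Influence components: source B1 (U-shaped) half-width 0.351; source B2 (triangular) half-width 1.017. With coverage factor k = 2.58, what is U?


mean = (138.83 + 139.632 + 139.345 + 141.373 + 140.658 + 138.936 + 139.816 + 140.274 + 140.321 + 141.029 + 139.846 + 140.874) / 12 = 140.0778333
s = sqrt(sum((x - mean)^2)/(n-1)) = 0.8184935
u_A = s / sqrt(n) = 0.8184935 / sqrt(12) = 0.23627872
u_B1 = 0.351 / sqrt(2) = 0.24819448
u_B2 = 1.017 / sqrt(6) = 0.41518851
uc = sqrt(0.23627872^2 + 0.24819448^2 + 0.41518851^2) = 0.5383397
U = k * uc = 2.58 * 0.5383397
U = 1.3889

1.3889


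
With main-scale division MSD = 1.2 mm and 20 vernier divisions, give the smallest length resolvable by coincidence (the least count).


LC = MSD / n_div
= 1.2 / 20
= 0.0600

0.0600


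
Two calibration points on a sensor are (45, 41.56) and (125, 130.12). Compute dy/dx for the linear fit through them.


slope = (y2 - y1) / (x2 - x1)
= (130.12 - 41.56) / (125 - 45)
= 88.5600 / 80
= 1.1070

1.1070


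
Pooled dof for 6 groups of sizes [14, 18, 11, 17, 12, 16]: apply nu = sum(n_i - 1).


nu = sum_i (n_i - 1)
nu = ((14 - 1) + (18 - 1) + (11 - 1) + (17 - 1) + (12 - 1) + (16 - 1))
nu = 13 + 17 + 10 + 16 + 11 + 15
nu = 82

82


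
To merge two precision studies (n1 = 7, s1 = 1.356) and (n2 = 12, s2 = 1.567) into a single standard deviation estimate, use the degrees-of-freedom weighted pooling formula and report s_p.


s_p = sqrt(((n1-1)*s1^2 + (n2-1)*s2^2) / (n1+n2-2))
numerator = (7-1)*1.356^2 + (12-1)*1.567^2 = 11.032416 + 27.010379 = 38.042795
denominator = 7 + 12 - 2 = 17
s_p^2 = 38.042795 / 17 = 2.2378115
s_p = sqrt(2.2378115) = 1.4959

1.4959


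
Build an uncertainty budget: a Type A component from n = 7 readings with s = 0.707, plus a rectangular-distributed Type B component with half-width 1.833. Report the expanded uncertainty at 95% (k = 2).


u_A = s / sqrt(n) = 0.707 / sqrt(7) = 0.26722088
u_B = half_width / sqrt(3) = 1.833 / sqrt(3) = 1.058283
uc = sqrt(u_A^2 + u_B^2) = sqrt(0.26722088^2 + 1.058283^2) = 1.0914989
U = k * uc = 2 * 1.0914989
U = 2.1830

2.1830


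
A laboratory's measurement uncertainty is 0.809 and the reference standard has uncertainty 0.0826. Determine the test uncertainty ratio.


TUR = u_lab / u_ref
= 0.809 / 0.0826
= 9.7942

9.7942


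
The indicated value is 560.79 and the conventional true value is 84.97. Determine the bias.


Systematic error = measured - true
= 560.79 - 84.97
= 475.8200

475.8200


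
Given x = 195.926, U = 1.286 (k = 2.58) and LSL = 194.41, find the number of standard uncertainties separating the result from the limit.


u = U / k = 1.286 / 2.58 = 0.49844961
margin = |LSL - x| = |194.41 - 195.926| = 1.516
z = margin / u = 1.516 / 0.49844961
z = 3.0414

3.0414


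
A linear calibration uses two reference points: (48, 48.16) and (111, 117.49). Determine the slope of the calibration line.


slope = (y2 - y1) / (x2 - x1)
= (117.49 - 48.16) / (111 - 48)
= 69.3300 / 63
= 1.1005

1.1005


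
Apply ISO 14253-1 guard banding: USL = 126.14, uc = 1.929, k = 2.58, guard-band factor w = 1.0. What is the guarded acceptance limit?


U = k * uc = 2.58 * 1.929 = 4.97682
guard band g = w * U = 1.0 * 4.97682 = 4.97682
AL = USL - g = 126.14 - 4.97682
AL = 121.1632

121.1632


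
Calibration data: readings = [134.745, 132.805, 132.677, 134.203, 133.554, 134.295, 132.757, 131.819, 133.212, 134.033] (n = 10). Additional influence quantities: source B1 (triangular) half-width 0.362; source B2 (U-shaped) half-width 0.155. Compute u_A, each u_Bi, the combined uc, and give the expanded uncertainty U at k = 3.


mean = (134.745 + 132.805 + 132.677 + 134.203 + 133.554 + 134.295 + 132.757 + 131.819 + 133.212 + 134.033) / 10 = 133.41
s = sqrt(sum((x - mean)^2)/(n-1)) = 0.91307612
u_A = s / sqrt(n) = 0.91307612 / sqrt(10) = 0.28874002
u_B1 = 0.362 / sqrt(6) = 0.14778588
u_B2 = 0.155 / sqrt(2) = 0.10960155
uc = sqrt(0.28874002^2 + 0.14778588^2 + 0.10960155^2) = 0.34237986
U = k * uc = 3 * 0.34237986
U = 1.0271

1.0271


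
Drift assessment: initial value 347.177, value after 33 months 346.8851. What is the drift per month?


rate = (v2 - v1) / months
= (346.8851 - 347.177) / 33
= -0.2919 / 33
= -0.0088

-0.0088


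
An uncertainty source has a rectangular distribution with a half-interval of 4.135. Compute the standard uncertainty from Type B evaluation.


u_B = half_width / sqrt(3)
u_B = 4.135 / 1.7320508
u_B = 2.3873

2.3873


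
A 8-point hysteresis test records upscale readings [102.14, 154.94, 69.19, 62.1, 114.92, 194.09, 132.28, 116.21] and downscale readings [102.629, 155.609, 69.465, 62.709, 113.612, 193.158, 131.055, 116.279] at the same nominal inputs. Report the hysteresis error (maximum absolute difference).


|102.14 - 102.629| = 0.4890
|154.94 - 155.609| = 0.6690
|69.19 - 69.465| = 0.2750
|62.1 - 62.709| = 0.6090
|114.92 - 113.612| = 1.3080
|194.09 - 193.158| = 0.9320
|132.28 - 131.055| = 1.2250
|116.21 - 116.279| = 0.0690
hysteresis = max(diffs) = 1.3080

1.3080


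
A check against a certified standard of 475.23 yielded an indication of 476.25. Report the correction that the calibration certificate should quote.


Correction = standard - reading
= 475.23 - 476.25
= -1.0200

-1.0200


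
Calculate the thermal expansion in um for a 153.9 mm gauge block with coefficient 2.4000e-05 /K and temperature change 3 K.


dL = L * alpha * dT
= 153.9 * 2.4000e-05 * 3
= 0.0110808 mm
dL_um = 0.0110808 * 1000 = 11.0808 um

11.0808


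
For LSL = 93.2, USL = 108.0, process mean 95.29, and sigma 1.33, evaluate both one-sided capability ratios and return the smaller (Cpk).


Cpu = (USL - mean) / (3*sigma) = (108.0 - 95.29) / (3*1.33) = 3.1855
Cpl = (mean - LSL) / (3*sigma) = (95.29 - 93.2) / (3*1.33) = 0.5238
Cpk = min(Cpu, Cpl) = 0.5238

0.5238


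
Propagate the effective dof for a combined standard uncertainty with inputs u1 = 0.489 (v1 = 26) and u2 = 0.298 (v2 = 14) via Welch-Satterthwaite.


uc = sqrt(u1^2 + u2^2) = sqrt(0.489^2 + 0.298^2) = 0.57264736
v_eff = uc^4 / (u1^4/v1 + u2^4/v2)
= 0.57264736^4 / (0.489^4/26 + 0.298^4/14)
= 0.1075348 / 0.0027624831
v_eff = 38.9269

38.9269


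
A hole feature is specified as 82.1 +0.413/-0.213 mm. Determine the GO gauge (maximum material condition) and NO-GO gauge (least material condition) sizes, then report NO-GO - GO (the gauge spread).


GO = nominal - lower_tol (smallest hole = maximum material condition)
GO = 82.1 - 0.213 = 81.887
NO-GO = nominal + upper_tol (largest hole = least material condition)
NO-GO = 82.1 + 0.413 = 82.513
spread = NO-GO - GO = 82.513 - 81.887 = 0.6260

0.6260


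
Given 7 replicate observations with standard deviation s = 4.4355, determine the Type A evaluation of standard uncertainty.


u_A = s / sqrt(n)
u_A = 4.4355 / sqrt(7)
u_A = 4.4355 / 2.6457513
u_A = 1.6765

1.6765


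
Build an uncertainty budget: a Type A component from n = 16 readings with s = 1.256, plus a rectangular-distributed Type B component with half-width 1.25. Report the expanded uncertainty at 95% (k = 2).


u_A = s / sqrt(n) = 1.256 / sqrt(16) = 0.314
u_B = half_width / sqrt(3) = 1.25 / sqrt(3) = 0.72168784
uc = sqrt(u_A^2 + u_B^2) = sqrt(0.314^2 + 0.72168784^2) = 0.78703833
U = k * uc = 2 * 0.78703833
U = 1.5741

1.5741


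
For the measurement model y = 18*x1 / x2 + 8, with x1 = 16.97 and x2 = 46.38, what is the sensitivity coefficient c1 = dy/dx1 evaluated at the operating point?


y = 18*x1 / x2 + 8
dy/dx1 = 18/x2
Evaluate at x2 = 46.38: c1 = 18 / 46.38
c1 = 0.3881

0.3881


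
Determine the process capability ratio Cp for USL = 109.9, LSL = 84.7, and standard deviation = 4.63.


Cp = (USL - LSL) / (6 * sigma)
= (109.9 - 84.7) / (6 * 4.63)
= 25.2000 / 27.7800
= 0.9071

0.9071


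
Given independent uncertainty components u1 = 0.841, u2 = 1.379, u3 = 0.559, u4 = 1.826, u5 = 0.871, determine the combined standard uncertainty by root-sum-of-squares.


uc = sqrt(0.841^2 + 1.379^2 + 0.559^2 + 1.826^2 + 0.871^2)
uc = sqrt(7.01432)
uc = 2.6485

2.6485


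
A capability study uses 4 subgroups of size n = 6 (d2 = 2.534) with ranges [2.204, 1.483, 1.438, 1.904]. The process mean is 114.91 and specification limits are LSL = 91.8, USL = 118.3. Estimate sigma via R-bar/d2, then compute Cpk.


R_bar = (2.204 + 1.483 + 1.438 + 1.904) / 4 = 1.75725
sigma = R_bar / d2 = 1.75725 / 2.534 = 0.69346882
Cp = (USL - LSL)/(6*sigma) = (118.3 - 91.8)/(6*0.69346882) = 6.3689
Cpu = (118.3 - 114.91)/(3*0.69346882) = 1.6295
Cpl = (114.91 - 91.8)/(3*0.69346882) = 11.1084
Cpk = min(Cpu, Cpl) = 1.6295

1.6295


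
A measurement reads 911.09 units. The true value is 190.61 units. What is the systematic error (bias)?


Systematic error = measured - true
= 911.09 - 190.61
= 720.4800

720.4800


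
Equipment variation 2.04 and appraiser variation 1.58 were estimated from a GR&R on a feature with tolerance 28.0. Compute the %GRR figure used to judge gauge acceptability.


GRR = sqrt(EV^2 + AV^2) = sqrt(2.04^2 + 1.58^2) = 2.5803101
%GRR = GRR / tol * 100 = 2.5803101 / 28.0 * 100
%GRR = 9.2154

9.2154


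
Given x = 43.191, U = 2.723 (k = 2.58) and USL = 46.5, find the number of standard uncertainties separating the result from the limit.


u = U / k = 2.723 / 2.58 = 1.0554264
margin = |USL - x| = |46.5 - 43.191| = 3.309
z = margin / u = 3.309 / 1.0554264
z = 3.1352

3.1352


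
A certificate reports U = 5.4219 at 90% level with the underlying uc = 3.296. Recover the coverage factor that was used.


k = U / uc
k = 5.4219 / 3.296
k = 1.645

1.645


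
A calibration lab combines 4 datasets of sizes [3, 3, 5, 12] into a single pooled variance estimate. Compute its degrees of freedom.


nu = sum_i (n_i - 1)
nu = ((3 - 1) + (3 - 1) + (5 - 1) + (12 - 1))
nu = 2 + 2 + 4 + 11
nu = 19

19


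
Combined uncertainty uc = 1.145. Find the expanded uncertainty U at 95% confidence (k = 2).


U = k * uc
U = 2 * 1.145
U = 2.2900

2.2900


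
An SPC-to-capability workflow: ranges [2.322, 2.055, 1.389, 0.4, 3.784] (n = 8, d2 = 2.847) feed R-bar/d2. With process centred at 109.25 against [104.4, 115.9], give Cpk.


R_bar = (2.322 + 2.055 + 1.389 + 0.4 + 3.784) / 5 = 1.99
sigma = R_bar / d2 = 1.99 / 2.847 = 0.69898138
Cp = (USL - LSL)/(6*sigma) = (115.9 - 104.4)/(6*0.69898138) = 2.7421
Cpu = (115.9 - 109.25)/(3*0.69898138) = 3.1713
Cpl = (109.25 - 104.4)/(3*0.69898138) = 2.3129
Cpk = min(Cpu, Cpl) = 2.3129

2.3129


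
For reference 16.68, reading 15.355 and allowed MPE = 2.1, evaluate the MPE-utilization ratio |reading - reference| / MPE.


e = indication - reference = 15.355 - 16.68 = -1.3250
|e| = 1.3250
ratio = |e| / MPE = 1.3250 / 2.1
ratio = 0.6310

0.6310


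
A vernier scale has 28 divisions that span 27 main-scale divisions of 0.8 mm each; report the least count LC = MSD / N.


LC = MSD / n_div
= 0.8 / 28
= 0.0286

0.0286


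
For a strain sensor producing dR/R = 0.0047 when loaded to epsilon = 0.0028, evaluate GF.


GF = (dR/R) / epsilon
= 0.0047 / 0.0028
= 1.6786

1.6786


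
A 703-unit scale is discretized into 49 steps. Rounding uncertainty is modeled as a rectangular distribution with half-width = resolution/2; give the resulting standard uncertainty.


resolution = range / divisions
resolution = 703 / 49 = 14.346939
u_res = resolution / (2*sqrt(3))
u_res = 14.346939 / 3.4641016
u_res = 4.1416

4.1416


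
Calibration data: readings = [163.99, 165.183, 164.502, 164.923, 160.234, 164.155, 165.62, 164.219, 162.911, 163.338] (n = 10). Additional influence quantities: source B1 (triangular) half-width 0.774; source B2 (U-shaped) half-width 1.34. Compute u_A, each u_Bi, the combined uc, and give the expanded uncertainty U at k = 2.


mean = (163.99 + 165.183 + 164.502 + 164.923 + 160.234 + 164.155 + 165.62 + 164.219 + 162.911 + 163.338) / 10 = 163.9075
s = sqrt(sum((x - mean)^2)/(n-1)) = 1.524659
u_A = s / sqrt(n) = 1.524659 / sqrt(10) = 0.48213951
u_B1 = 0.774 / sqrt(6) = 0.31598418
u_B2 = 1.34 / sqrt(2) = 0.94752309
uc = sqrt(0.48213951^2 + 0.31598418^2 + 0.94752309^2) = 1.1091008
U = k * uc = 2 * 1.1091008
U = 2.2182

2.2182


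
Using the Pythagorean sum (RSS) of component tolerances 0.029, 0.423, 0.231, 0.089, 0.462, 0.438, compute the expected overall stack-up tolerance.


RSS = sqrt(0.029^2 + 0.423^2 + 0.231^2 + 0.089^2 + 0.462^2 + 0.438^2)
= sqrt(0.64634)
= 0.8040

0.8040


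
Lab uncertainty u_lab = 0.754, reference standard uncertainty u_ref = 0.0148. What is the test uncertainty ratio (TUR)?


TUR = u_lab / u_ref
= 0.754 / 0.0148
= 50.9459

50.9459


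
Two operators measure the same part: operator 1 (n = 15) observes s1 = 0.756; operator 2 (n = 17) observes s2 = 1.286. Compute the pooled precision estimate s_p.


s_p = sqrt(((n1-1)*s1^2 + (n2-1)*s2^2) / (n1+n2-2))
numerator = (15-1)*0.756^2 + (17-1)*1.286^2 = 8.001504 + 26.460736 = 34.46224
denominator = 15 + 17 - 2 = 30
s_p^2 = 34.46224 / 30 = 1.1487413
s_p = sqrt(1.1487413) = 1.0718

1.0718


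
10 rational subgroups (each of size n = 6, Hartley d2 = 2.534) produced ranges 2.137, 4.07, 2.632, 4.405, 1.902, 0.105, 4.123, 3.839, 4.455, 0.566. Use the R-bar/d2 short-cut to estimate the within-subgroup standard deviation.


R_bar = (2.137 + 4.07 + 2.632 + 4.405 + 1.902 + 0.105 + 4.123 + 3.839 + 4.455 + 0.566) / 10
R_bar = 28.234 / 10 = 2.8234
sigma_hat = R_bar / d2 = 2.8234 / 2.534 = 1.1142

1.1142


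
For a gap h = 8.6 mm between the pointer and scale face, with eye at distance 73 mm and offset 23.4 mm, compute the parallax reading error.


error = h * offset / d
= 8.6 * 23.4 / 73
= 2.7567

2.7567


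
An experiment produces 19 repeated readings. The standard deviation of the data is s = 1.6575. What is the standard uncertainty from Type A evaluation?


u_A = s / sqrt(n)
u_A = 1.6575 / sqrt(19)
u_A = 1.6575 / 4.3588989
u_A = 0.3803

0.3803


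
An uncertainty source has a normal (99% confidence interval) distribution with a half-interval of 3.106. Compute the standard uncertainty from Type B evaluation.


u_B = half_width / 2.576
u_B = 3.106 / 2.576
u_B = 1.2057

1.2057


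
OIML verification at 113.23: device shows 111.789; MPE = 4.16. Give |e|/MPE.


e = indication - reference = 111.789 - 113.23 = -1.4410
|e| = 1.4410
ratio = |e| / MPE = 1.4410 / 4.16
ratio = 0.3464

0.3464


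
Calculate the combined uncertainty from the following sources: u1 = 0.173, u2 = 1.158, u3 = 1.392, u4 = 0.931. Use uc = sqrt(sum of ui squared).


uc = sqrt(0.173^2 + 1.158^2 + 1.392^2 + 0.931^2)
uc = sqrt(4.175318)
uc = 2.0434

2.0434


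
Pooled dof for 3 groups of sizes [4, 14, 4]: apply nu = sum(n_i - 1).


nu = sum_i (n_i - 1)
nu = ((4 - 1) + (14 - 1) + (4 - 1))
nu = 3 + 13 + 3
nu = 19

19


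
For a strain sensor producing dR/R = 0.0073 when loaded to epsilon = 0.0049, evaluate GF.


GF = (dR/R) / epsilon
= 0.0073 / 0.0049
= 1.4898

1.4898


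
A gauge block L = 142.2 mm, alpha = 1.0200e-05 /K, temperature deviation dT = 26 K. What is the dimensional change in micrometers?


dL = L * alpha * dT
= 142.2 * 1.0200e-05 * 26
= 0.0377114 mm
dL_um = 0.0377114 * 1000 = 37.7114 um

37.7114
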